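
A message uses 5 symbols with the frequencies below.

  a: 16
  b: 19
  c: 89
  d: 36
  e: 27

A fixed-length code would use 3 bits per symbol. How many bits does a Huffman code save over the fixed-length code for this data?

Fixed-length: 3 bits × 187 symbols = 561 bits.
Huffman merges:
merge a(16) and b(19): 35
merge e(27) and 35: 62
merge d(36) and 62: 98
merge c(89) and 98: 187
Huffman total = 35 + 62 + 98 + 187 = 382 bits.
Saving = 561 − 382 = 179 bits.

179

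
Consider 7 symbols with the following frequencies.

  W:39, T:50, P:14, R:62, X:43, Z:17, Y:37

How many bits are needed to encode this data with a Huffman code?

Merge the two smallest weights repeatedly:
P(14) + Z(17) → 31
31 + Y(37) → 68
W(39) + X(43) → 82
T(50) + R(62) → 112
68 + 82 → 150
112 + 150 → 262
The encoded length is the sum of every internal node's weight: 31 + 68 + 82 + 112 + 150 + 262 = 705 bits.

705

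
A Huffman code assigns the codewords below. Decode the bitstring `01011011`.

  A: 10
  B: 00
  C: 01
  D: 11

CCAD

Read left to right; each codeword is recognised as soon as it completes (prefix code):
  01→C | 01→C | 10→A | 11→D
Decoded message: CCAD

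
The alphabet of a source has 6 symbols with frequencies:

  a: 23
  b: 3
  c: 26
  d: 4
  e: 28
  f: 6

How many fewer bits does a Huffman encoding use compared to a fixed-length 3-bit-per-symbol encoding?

70

Fixed-length: 3 bits × 90 symbols = 270 bits.
Huffman merges:
combine b(3), d(4) → 7
combine f(6), 7 → 13
combine 13, a(23) → 36
combine c(26), e(28) → 54
combine 36, 54 → 90
Huffman total = 7 + 13 + 36 + 54 + 90 = 200 bits.
Saving = 270 − 200 = 70 bits.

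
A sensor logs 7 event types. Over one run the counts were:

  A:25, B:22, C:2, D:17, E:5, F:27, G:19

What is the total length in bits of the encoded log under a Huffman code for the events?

306

Merge the two smallest weights repeatedly:
combine C(2), E(5) → 7
combine 7, D(17) → 24
combine G(19), B(22) → 41
combine 24, A(25) → 49
combine F(27), 41 → 68
combine 49, 68 → 117
The encoded length is the sum of every internal node's weight: 7 + 24 + 41 + 49 + 68 + 117 = 306 bits.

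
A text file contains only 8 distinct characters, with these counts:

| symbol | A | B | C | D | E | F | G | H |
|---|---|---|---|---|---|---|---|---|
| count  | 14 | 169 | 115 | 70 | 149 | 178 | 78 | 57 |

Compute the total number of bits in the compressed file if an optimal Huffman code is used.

2355

Merge the two smallest weights repeatedly:
combine A(14), H(57) → 71
combine D(70), 71 → 141
combine G(78), C(115) → 193
combine 141, E(149) → 290
combine B(169), F(178) → 347
combine 193, 290 → 483
combine 347, 483 → 830
Total encoded bits = sum of merged weights = 71 + 141 + 193 + 290 + 347 + 483 + 830 = 2355.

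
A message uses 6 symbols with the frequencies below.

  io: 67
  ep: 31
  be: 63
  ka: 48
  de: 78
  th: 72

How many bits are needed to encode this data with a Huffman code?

927

Greedily combine the two least-frequent nodes:
merge ep(31) and ka(48): 79
merge be(63) and io(67): 130
merge th(72) and de(78): 150
merge 79 and 130: 209
merge 150 and 209: 359
The encoded length is the sum of every internal node's weight: 79 + 130 + 150 + 209 + 359 = 927 bits.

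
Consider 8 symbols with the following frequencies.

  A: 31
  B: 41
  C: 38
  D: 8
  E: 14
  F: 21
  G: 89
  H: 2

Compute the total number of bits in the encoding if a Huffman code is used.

Merge the two smallest weights repeatedly:
combine H(2), D(8) → 10
combine 10, E(14) → 24
combine F(21), 24 → 45
combine A(31), C(38) → 69
combine B(41), 45 → 86
combine 69, 86 → 155
combine G(89), 155 → 244
Total encoded bits = sum of merged weights = 10 + 24 + 45 + 69 + 86 + 155 + 244 = 633.

633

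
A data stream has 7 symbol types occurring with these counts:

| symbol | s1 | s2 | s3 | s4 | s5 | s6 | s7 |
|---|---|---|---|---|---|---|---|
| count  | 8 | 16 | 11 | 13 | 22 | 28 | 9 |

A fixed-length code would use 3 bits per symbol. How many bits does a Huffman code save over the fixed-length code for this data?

33

Fixed-length: 3 bits × 107 symbols = 321 bits.
Huffman merges:
s1(8) + s7(9) → 17
s3(11) + s4(13) → 24
s2(16) + 17 → 33
s5(22) + 24 → 46
s6(28) + 33 → 61
46 + 61 → 107
Huffman total = 17 + 24 + 33 + 46 + 61 + 107 = 288 bits.
Saving = 321 − 288 = 33 bits.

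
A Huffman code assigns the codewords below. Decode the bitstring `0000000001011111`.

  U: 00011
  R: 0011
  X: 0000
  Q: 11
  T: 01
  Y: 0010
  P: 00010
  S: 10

XXTTQQ

Read left to right; each codeword is recognised as soon as it completes (prefix code):
  0000→X | 0000→X | 01→T | 01→T | 11→Q | 11→Q
Decoded message: XXTTQQ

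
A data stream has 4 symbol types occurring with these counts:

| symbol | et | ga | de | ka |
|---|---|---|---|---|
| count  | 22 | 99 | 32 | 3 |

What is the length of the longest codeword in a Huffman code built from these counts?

3

Merge the two lowest-weight nodes at each step:
ka(3) + et(22) → 25
25 + de(32) → 57
57 + ga(99) → 156
The rarest symbols sit at the bottom; the longest codeword is 3 bits.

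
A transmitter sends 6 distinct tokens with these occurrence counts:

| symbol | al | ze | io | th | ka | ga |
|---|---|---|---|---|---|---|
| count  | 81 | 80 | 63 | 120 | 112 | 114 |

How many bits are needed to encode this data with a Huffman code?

Merge the two smallest weights repeatedly:
combine io(63), ze(80) → 143
combine al(81), ka(112) → 193
combine ga(114), th(120) → 234
combine 143, 193 → 336
combine 234, 336 → 570
The encoded length is the sum of every internal node's weight: 143 + 193 + 234 + 336 + 570 = 1476 bits.

1476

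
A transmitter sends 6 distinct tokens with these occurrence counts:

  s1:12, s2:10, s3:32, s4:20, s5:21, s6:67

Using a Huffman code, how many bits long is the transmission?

374

Merge the two smallest weights repeatedly:
s2(10) + s1(12) → 22
s4(20) + s5(21) → 41
22 + s3(32) → 54
41 + 54 → 95
s6(67) + 95 → 162
The encoded length is the sum of every internal node's weight: 22 + 41 + 54 + 95 + 162 = 374 bits.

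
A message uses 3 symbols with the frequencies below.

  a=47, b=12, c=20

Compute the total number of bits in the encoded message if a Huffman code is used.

111

Build the Huffman tree bottom-up:
combine b(12), c(20) → 32
combine 32, a(47) → 79
The encoded length is the sum of every internal node's weight: 32 + 79 = 111 bits.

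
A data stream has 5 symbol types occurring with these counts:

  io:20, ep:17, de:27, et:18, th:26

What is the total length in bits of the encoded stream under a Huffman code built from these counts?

251

Greedily combine the two least-frequent nodes:
merge ep(17) and et(18): 35
merge io(20) and th(26): 46
merge de(27) and 35: 62
merge 46 and 62: 108
Total encoded bits = sum of merged weights = 35 + 46 + 62 + 108 = 251.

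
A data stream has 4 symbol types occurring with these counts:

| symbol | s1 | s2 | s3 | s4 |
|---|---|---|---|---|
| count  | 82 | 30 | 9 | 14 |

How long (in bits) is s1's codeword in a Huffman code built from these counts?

Repeatedly merge the two smallest:
merge s3(9) and s4(14): 23
merge 23 and s2(30): 53
merge 53 and s1(82): 135
s1 is merged only at the final step, so code length = 1.

1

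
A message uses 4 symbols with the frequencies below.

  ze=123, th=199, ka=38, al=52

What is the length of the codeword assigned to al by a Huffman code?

3

Repeatedly merge the two smallest:
combine ka(38), al(52) → 90
combine 90, ze(123) → 213
combine th(199), 213 → 412
al sits 3 levels below the root, so its codeword is 3 bits.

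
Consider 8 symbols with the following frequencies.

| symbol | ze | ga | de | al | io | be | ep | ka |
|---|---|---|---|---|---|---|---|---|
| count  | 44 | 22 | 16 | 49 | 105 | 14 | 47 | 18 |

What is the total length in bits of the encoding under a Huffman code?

861

Build the Huffman tree bottom-up:
merge be(14) and de(16): 30
merge ka(18) and ga(22): 40
merge 30 and 40: 70
merge ze(44) and ep(47): 91
merge al(49) and 70: 119
merge 91 and io(105): 196
merge 119 and 196: 315
Total encoded bits = sum of merged weights = 30 + 40 + 70 + 91 + 119 + 196 + 315 = 861.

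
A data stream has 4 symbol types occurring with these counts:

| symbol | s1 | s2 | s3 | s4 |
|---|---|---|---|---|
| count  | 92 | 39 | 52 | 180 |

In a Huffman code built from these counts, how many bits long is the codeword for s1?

2

Repeatedly merge the two smallest:
s2(39) + s3(52) → 91
91 + s1(92) → 183
s4(180) + 183 → 363
The subtree containing s1 is merged 2 times, so code length = 2.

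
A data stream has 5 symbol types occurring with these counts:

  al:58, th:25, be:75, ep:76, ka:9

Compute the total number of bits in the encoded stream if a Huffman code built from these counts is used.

Greedily combine the two least-frequent nodes:
ka(9) + th(25) → 34
34 + al(58) → 92
be(75) + ep(76) → 151
92 + 151 → 243
The encoded length is the sum of every internal node's weight: 34 + 92 + 151 + 243 = 520 bits.

520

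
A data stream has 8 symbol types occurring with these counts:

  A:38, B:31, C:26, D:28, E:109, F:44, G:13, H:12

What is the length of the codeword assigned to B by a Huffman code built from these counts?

Repeatedly merge the two smallest:
H(12) + G(13) → 25
25 + C(26) → 51
D(28) + B(31) → 59
A(38) + F(44) → 82
51 + 59 → 110
82 + E(109) → 191
110 + 191 → 301
The subtree containing B is merged 3 times, so code length = 3.

3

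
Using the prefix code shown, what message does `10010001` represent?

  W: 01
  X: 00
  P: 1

PXPXW

Read left to right; each codeword is recognised as soon as it completes (prefix code):
  1→P | 00→X | 1→P | 00→X | 01→W
Decoded message: PXPXW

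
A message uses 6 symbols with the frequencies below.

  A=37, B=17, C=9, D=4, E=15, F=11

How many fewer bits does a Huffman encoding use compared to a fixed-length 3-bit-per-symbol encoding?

61

Fixed-length: 3 bits × 93 symbols = 279 bits.
Huffman merges:
D(4) + C(9) → 13
F(11) + 13 → 24
E(15) + B(17) → 32
24 + 32 → 56
A(37) + 56 → 93
Huffman total = 13 + 24 + 32 + 56 + 93 = 218 bits.
Saving = 279 − 218 = 61 bits.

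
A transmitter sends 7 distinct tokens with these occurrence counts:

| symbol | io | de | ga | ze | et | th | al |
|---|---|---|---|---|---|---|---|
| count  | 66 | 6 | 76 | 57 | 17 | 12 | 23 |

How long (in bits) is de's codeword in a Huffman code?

Repeatedly merge the two smallest:
merge de(6) and th(12): 18
merge et(17) and 18: 35
merge al(23) and 35: 58
merge ze(57) and 58: 115
merge io(66) and ga(76): 142
merge 115 and 142: 257
de's leaf is at depth 5, giving a 5-bit codeword.

5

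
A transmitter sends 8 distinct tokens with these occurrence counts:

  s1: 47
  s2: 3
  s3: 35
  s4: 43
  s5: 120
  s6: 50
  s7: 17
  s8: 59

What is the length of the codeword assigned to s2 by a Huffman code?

5

Build the tree from the bottom:
combine s2(3), s7(17) → 20
combine 20, s3(35) → 55
combine s4(43), s1(47) → 90
combine s6(50), 55 → 105
combine s8(59), 90 → 149
combine 105, s5(120) → 225
combine 149, 225 → 374
s2's leaf is at depth 5, giving a 5-bit codeword.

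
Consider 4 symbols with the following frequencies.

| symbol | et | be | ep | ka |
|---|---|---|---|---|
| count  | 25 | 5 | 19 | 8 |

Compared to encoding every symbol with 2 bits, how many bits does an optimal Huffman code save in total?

12

Fixed-length: 2 bits × 57 symbols = 114 bits.
Huffman merges:
be(5) + ka(8) → 13
13 + ep(19) → 32
et(25) + 32 → 57
Huffman total = 13 + 32 + 57 = 102 bits.
Saving = 114 − 102 = 12 bits.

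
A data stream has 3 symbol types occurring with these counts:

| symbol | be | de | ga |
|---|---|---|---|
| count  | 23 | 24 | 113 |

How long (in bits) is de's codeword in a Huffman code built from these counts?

2

Repeatedly merge the two smallest:
be(23) + de(24) → 47
47 + ga(113) → 160
The subtree containing de is merged 2 times, so code length = 2.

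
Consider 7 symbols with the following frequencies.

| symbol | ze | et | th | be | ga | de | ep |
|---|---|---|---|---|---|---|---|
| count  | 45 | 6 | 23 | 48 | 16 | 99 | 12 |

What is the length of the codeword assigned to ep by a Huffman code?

Huffman merges, smallest pair first:
et(6) + ep(12) → 18
ga(16) + 18 → 34
th(23) + 34 → 57
ze(45) + be(48) → 93
57 + 93 → 150
de(99) + 150 → 249
ep sits 5 levels below the root, so its codeword is 5 bits.

5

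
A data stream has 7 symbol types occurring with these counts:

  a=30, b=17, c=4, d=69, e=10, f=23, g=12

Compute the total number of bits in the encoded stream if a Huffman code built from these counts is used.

Greedily combine the two least-frequent nodes:
combine c(4), e(10) → 14
combine g(12), 14 → 26
combine b(17), f(23) → 40
combine 26, a(30) → 56
combine 40, 56 → 96
combine d(69), 96 → 165
Total encoded bits = sum of merged weights = 14 + 26 + 40 + 56 + 96 + 165 = 397.

397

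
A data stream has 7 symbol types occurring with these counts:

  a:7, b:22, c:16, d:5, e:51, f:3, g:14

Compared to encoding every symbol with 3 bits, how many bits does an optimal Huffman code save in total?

79

Fixed-length: 3 bits × 118 symbols = 354 bits.
Huffman merges:
f(3) + d(5) → 8
a(7) + 8 → 15
g(14) + 15 → 29
c(16) + b(22) → 38
29 + 38 → 67
e(51) + 67 → 118
Huffman total = 8 + 15 + 29 + 38 + 67 + 118 = 275 bits.
Saving = 354 − 275 = 79 bits.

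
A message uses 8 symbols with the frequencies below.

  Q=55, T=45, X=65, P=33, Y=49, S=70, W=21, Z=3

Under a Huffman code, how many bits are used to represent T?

Build the tree from the bottom:
Z(3) + W(21) → 24
24 + P(33) → 57
T(45) + Y(49) → 94
Q(55) + 57 → 112
X(65) + S(70) → 135
94 + 112 → 206
135 + 206 → 341
The subtree containing T is merged 3 times, so code length = 3.

3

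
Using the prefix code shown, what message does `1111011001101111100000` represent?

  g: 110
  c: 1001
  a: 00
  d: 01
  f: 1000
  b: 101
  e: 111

Read left to right; each codeword is recognised as soon as it completes (prefix code):
  111→e | 101→b | 1001→c | 101→b | 111→e | 1000→f | 00→a
Decoded message: ebcbefa

ebcbefa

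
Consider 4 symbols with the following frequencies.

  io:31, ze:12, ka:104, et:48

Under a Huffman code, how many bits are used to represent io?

Repeatedly merge the two smallest:
merge ze(12) and io(31): 43
merge 43 and et(48): 91
merge 91 and ka(104): 195
io's leaf is at depth 3, giving a 3-bit codeword.

3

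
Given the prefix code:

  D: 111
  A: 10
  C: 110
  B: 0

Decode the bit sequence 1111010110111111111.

DAACDDD

Read left to right; each codeword is recognised as soon as it completes (prefix code):
  111→D | 10→A | 10→A | 110→C | 111→D | 111→D | 111→D
Decoded message: DAACDDD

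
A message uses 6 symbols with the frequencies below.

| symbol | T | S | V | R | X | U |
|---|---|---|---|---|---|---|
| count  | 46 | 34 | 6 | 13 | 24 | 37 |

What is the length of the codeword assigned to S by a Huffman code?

2

Repeatedly merge the two smallest:
combine V(6), R(13) → 19
combine 19, X(24) → 43
combine S(34), U(37) → 71
combine 43, T(46) → 89
combine 71, 89 → 160
The subtree containing S is merged 2 times, so code length = 2.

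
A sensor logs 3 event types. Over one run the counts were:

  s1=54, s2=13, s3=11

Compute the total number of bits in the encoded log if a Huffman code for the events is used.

Merge the two smallest weights repeatedly:
combine s3(11), s2(13) → 24
combine 24, s1(54) → 78
Total encoded bits = sum of merged weights = 24 + 78 = 102.

102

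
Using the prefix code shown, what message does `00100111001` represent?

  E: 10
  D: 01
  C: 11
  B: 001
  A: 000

BBCB

Read left to right; each codeword is recognised as soon as it completes (prefix code):
  001→B | 001→B | 11→C | 001→B
Decoded message: BBCB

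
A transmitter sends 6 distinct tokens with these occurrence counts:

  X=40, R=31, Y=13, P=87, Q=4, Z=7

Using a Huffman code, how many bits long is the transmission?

Merge the two smallest weights repeatedly:
merge Q(4) and Z(7): 11
merge 11 and Y(13): 24
merge 24 and R(31): 55
merge X(40) and 55: 95
merge P(87) and 95: 182
Total encoded bits = sum of merged weights = 11 + 24 + 55 + 95 + 182 = 367.

367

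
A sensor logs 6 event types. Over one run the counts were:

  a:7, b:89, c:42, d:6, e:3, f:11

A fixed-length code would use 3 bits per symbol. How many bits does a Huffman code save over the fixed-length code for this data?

Fixed-length: 3 bits × 158 symbols = 474 bits.
Huffman merges:
combine e(3), d(6) → 9
combine a(7), 9 → 16
combine f(11), 16 → 27
combine 27, c(42) → 69
combine 69, b(89) → 158
Huffman total = 9 + 16 + 27 + 69 + 158 = 279 bits.
Saving = 474 − 279 = 195 bits.

195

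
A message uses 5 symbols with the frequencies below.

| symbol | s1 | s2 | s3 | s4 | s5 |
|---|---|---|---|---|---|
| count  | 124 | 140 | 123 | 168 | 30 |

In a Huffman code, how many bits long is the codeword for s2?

2

Huffman merges, smallest pair first:
combine s5(30), s3(123) → 153
combine s1(124), s2(140) → 264
combine 153, s4(168) → 321
combine 264, 321 → 585
s2's leaf is at depth 2, giving a 2-bit codeword.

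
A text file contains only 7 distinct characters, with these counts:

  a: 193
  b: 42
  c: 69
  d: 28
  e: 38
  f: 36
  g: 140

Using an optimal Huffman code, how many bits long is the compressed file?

Merge the two smallest weights repeatedly:
combine d(28), f(36) → 64
combine e(38), b(42) → 80
combine 64, c(69) → 133
combine 80, 133 → 213
combine g(140), a(193) → 333
combine 213, 333 → 546
Each symbol's bit-cost is frequency × depth; summing gives 1369 bits (equivalently 64 + 80 + 133 + 213 + 333 + 546).

1369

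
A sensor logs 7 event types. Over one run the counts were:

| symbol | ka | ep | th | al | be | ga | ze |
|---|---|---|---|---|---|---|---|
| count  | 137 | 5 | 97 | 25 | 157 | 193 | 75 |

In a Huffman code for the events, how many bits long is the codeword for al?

5

Huffman merges, smallest pair first:
merge ep(5) and al(25): 30
merge 30 and ze(75): 105
merge th(97) and 105: 202
merge ka(137) and be(157): 294
merge ga(193) and 202: 395
merge 294 and 395: 689
The subtree containing al is merged 5 times, so code length = 5.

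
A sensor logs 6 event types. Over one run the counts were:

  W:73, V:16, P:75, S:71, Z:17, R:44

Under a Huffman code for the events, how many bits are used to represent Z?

Huffman merges, smallest pair first:
combine V(16), Z(17) → 33
combine 33, R(44) → 77
combine S(71), W(73) → 144
combine P(75), 77 → 152
combine 144, 152 → 296
Z sits 4 levels below the root, so its codeword is 4 bits.

4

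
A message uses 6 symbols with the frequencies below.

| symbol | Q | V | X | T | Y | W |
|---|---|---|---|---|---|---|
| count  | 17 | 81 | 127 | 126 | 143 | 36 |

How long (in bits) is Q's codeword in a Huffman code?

Huffman merges, smallest pair first:
combine Q(17), W(36) → 53
combine 53, V(81) → 134
combine T(126), X(127) → 253
combine 134, Y(143) → 277
combine 253, 277 → 530
The subtree containing Q is merged 4 times, so code length = 4.

4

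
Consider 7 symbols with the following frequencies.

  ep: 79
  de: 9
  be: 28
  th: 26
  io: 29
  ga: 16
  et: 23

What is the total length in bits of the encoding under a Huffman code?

545

Greedily combine the two least-frequent nodes:
merge de(9) and ga(16): 25
merge et(23) and 25: 48
merge th(26) and be(28): 54
merge io(29) and 48: 77
merge 54 and 77: 131
merge ep(79) and 131: 210
The encoded length is the sum of every internal node's weight: 25 + 48 + 54 + 77 + 131 + 210 = 545 bits.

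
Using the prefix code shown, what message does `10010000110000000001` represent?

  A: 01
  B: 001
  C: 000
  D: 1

DBCADCCCD

Read left to right; each codeword is recognised as soon as it completes (prefix code):
  1→D | 001→B | 000→C | 01→A | 1→D | 000→C | 000→C | 000→C | 1→D
Decoded message: DBCADCCCD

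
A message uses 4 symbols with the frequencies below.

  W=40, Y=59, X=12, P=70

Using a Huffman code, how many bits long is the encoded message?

Merge the two smallest weights repeatedly:
X(12) + W(40) → 52
52 + Y(59) → 111
P(70) + 111 → 181
Total encoded bits = sum of merged weights = 52 + 111 + 181 = 344.

344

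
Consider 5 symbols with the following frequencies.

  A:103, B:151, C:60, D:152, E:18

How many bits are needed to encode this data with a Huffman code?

Merge the two smallest weights repeatedly:
merge E(18) and C(60): 78
merge 78 and A(103): 181
merge B(151) and D(152): 303
merge 181 and 303: 484
Total encoded bits = sum of merged weights = 78 + 181 + 303 + 484 = 1046.

1046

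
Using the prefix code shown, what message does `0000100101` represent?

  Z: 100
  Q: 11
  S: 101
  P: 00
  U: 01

Read left to right; each codeword is recognised as soon as it completes (prefix code):
  00→P | 00→P | 100→Z | 101→S
Decoded message: PPZS

PPZS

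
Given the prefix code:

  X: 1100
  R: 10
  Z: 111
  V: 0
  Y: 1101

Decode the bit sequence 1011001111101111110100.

RXZYZYVV

Read left to right; each codeword is recognised as soon as it completes (prefix code):
  10→R | 1100→X | 111→Z | 1101→Y | 111→Z | 1101→Y | 0→V | 0→V
Decoded message: RXZYZYVV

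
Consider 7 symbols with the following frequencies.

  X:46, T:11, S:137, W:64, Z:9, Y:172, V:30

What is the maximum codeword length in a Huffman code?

6

Merge the two lowest-weight nodes at each step:
combine Z(9), T(11) → 20
combine 20, V(30) → 50
combine X(46), 50 → 96
combine W(64), 96 → 160
combine S(137), 160 → 297
combine Y(172), 297 → 469
The first pair merged (Z, T) ends up deepest, at depth 6.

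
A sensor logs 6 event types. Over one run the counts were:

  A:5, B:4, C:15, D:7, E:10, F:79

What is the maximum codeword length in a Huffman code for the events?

Merge the two lowest-weight nodes at each step:
B(4) + A(5) → 9
D(7) + 9 → 16
E(10) + C(15) → 25
16 + 25 → 41
41 + F(79) → 120
Maximum depth reached is 4.

4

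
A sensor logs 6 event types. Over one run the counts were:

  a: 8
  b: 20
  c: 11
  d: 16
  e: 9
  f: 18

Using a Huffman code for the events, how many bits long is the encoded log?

208

Build the Huffman tree bottom-up:
a(8) + e(9) → 17
c(11) + d(16) → 27
17 + f(18) → 35
b(20) + 27 → 47
35 + 47 → 82
Each symbol's bit-cost is frequency × depth; summing gives 208 bits (equivalently 17 + 27 + 35 + 47 + 82).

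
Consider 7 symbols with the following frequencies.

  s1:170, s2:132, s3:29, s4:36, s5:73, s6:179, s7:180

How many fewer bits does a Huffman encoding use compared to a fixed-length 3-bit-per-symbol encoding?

326

Fixed-length: 3 bits × 799 symbols = 2397 bits.
Huffman merges:
s3(29) + s4(36) → 65
65 + s5(73) → 138
s2(132) + 138 → 270
s1(170) + s6(179) → 349
s7(180) + 270 → 450
349 + 450 → 799
Huffman total = 65 + 138 + 270 + 349 + 450 + 799 = 2071 bits.
Saving = 2397 − 2071 = 326 bits.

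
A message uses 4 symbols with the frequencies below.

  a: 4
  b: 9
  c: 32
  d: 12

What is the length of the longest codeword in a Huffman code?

3

Merge the two lowest-weight nodes at each step:
a(4) + b(9) → 13
d(12) + 13 → 25
25 + c(32) → 57
The first pair merged (a, b) ends up deepest, at depth 3.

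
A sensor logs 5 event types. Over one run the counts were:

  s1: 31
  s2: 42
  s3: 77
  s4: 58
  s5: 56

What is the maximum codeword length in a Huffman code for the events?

Merge the two lowest-weight nodes at each step:
s1(31) + s2(42) → 73
s5(56) + s4(58) → 114
73 + s3(77) → 150
114 + 150 → 264
The rarest symbols sit at the bottom; the longest codeword is 3 bits.

3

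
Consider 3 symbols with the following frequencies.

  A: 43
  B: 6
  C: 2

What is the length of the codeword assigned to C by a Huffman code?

2

Build the tree from the bottom:
combine C(2), B(6) → 8
combine 8, A(43) → 51
The subtree containing C is merged 2 times, so code length = 2.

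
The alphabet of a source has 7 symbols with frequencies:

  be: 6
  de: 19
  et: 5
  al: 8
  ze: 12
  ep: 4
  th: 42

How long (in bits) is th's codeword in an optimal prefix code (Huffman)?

Repeatedly merge the two smallest:
merge ep(4) and et(5): 9
merge be(6) and al(8): 14
merge 9 and ze(12): 21
merge 14 and de(19): 33
merge 21 and 33: 54
merge th(42) and 54: 96
th is merged only at the final step, so code length = 1.

1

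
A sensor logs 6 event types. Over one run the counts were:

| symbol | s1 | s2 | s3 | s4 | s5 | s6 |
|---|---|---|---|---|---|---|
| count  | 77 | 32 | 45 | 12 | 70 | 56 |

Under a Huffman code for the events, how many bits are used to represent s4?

Huffman merges, smallest pair first:
combine s4(12), s2(32) → 44
combine 44, s3(45) → 89
combine s6(56), s5(70) → 126
combine s1(77), 89 → 166
combine 126, 166 → 292
s4 sits 4 levels below the root, so its codeword is 4 bits.

4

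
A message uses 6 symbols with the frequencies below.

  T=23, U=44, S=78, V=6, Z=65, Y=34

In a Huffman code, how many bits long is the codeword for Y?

3

Repeatedly merge the two smallest:
combine V(6), T(23) → 29
combine 29, Y(34) → 63
combine U(44), 63 → 107
combine Z(65), S(78) → 143
combine 107, 143 → 250
Y's leaf is at depth 3, giving a 3-bit codeword.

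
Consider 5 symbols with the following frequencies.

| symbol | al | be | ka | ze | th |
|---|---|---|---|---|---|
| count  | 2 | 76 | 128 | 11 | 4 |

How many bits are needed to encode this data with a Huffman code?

Build the Huffman tree bottom-up:
merge al(2) and th(4): 6
merge 6 and ze(11): 17
merge 17 and be(76): 93
merge 93 and ka(128): 221
Total encoded bits = sum of merged weights = 6 + 17 + 93 + 221 = 337.

337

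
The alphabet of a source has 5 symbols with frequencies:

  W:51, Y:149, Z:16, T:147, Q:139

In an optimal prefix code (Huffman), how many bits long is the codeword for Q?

2

Repeatedly merge the two smallest:
combine Z(16), W(51) → 67
combine 67, Q(139) → 206
combine T(147), Y(149) → 296
combine 206, 296 → 502
The subtree containing Q is merged 2 times, so code length = 2.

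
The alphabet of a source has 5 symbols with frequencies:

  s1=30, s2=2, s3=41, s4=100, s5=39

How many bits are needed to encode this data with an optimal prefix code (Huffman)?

427

Build the Huffman tree bottom-up:
combine s2(2), s1(30) → 32
combine 32, s5(39) → 71
combine s3(41), 71 → 112
combine s4(100), 112 → 212
Total encoded bits = sum of merged weights = 32 + 71 + 112 + 212 = 427.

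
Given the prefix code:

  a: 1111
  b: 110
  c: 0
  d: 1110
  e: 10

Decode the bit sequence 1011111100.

Read left to right; each codeword is recognised as soon as it completes (prefix code):
  10→e | 1111→a | 110→b | 0→c
Decoded message: eabc

eabc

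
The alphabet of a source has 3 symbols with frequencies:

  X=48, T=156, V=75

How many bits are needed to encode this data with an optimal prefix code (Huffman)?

402

Greedily combine the two least-frequent nodes:
combine X(48), V(75) → 123
combine 123, T(156) → 279
Total encoded bits = sum of merged weights = 123 + 279 = 402.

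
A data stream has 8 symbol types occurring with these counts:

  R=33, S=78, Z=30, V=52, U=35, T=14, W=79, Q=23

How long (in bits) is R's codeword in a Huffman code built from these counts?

Repeatedly merge the two smallest:
merge T(14) and Q(23): 37
merge Z(30) and R(33): 63
merge U(35) and 37: 72
merge V(52) and 63: 115
merge 72 and S(78): 150
merge W(79) and 115: 194
merge 150 and 194: 344
R's leaf is at depth 4, giving a 4-bit codeword.

4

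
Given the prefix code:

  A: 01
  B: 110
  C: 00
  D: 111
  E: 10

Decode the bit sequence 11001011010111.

BAAEED

Read left to right; each codeword is recognised as soon as it completes (prefix code):
  110→B | 01→A | 01→A | 10→E | 10→E | 111→D
Decoded message: BAAEED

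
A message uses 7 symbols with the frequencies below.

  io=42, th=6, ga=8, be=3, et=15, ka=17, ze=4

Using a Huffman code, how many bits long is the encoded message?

Merge the two smallest weights repeatedly:
be(3) + ze(4) → 7
th(6) + 7 → 13
ga(8) + 13 → 21
et(15) + ka(17) → 32
21 + 32 → 53
io(42) + 53 → 95
Each symbol's bit-cost is frequency × depth; summing gives 221 bits (equivalently 7 + 13 + 21 + 32 + 53 + 95).

221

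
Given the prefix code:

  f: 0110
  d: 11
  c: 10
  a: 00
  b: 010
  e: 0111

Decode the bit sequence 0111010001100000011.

ebadaaad

Read left to right; each codeword is recognised as soon as it completes (prefix code):
  0111→e | 010→b | 00→a | 11→d | 00→a | 00→a | 00→a | 11→d
Decoded message: ebadaaad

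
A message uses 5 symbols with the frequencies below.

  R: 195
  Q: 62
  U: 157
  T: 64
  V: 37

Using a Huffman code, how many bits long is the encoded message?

Merge the two smallest weights repeatedly:
V(37) + Q(62) → 99
T(64) + 99 → 163
U(157) + 163 → 320
R(195) + 320 → 515
The encoded length is the sum of every internal node's weight: 99 + 163 + 320 + 515 = 1097 bits.

1097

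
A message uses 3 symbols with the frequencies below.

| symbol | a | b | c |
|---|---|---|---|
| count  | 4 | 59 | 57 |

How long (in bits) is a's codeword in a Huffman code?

Build the tree from the bottom:
a(4) + c(57) → 61
b(59) + 61 → 120
The subtree containing a is merged 2 times, so code length = 2.

2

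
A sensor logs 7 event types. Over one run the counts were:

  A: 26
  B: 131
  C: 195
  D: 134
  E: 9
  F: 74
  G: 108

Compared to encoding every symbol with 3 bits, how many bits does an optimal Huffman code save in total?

316

Fixed-length: 3 bits × 677 symbols = 2031 bits.
Huffman merges:
merge E(9) and A(26): 35
merge 35 and F(74): 109
merge G(108) and 109: 217
merge B(131) and D(134): 265
merge C(195) and 217: 412
merge 265 and 412: 677
Huffman total = 35 + 109 + 217 + 265 + 412 + 677 = 1715 bits.
Saving = 2031 − 1715 = 316 bits.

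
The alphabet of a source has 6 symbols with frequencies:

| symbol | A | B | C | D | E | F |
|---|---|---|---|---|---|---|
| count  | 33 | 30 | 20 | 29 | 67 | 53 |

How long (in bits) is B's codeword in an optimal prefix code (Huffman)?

3

Huffman merges, smallest pair first:
merge C(20) and D(29): 49
merge B(30) and A(33): 63
merge 49 and F(53): 102
merge 63 and E(67): 130
merge 102 and 130: 232
B sits 3 levels below the root, so its codeword is 3 bits.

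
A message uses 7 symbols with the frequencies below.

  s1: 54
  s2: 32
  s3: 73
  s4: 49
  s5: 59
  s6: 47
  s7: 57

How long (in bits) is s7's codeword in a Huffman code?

3

Repeatedly merge the two smallest:
combine s2(32), s6(47) → 79
combine s4(49), s1(54) → 103
combine s7(57), s5(59) → 116
combine s3(73), 79 → 152
combine 103, 116 → 219
combine 152, 219 → 371
The subtree containing s7 is merged 3 times, so code length = 3.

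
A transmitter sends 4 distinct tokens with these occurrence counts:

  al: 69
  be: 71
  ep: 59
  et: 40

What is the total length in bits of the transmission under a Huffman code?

Greedily combine the two least-frequent nodes:
merge et(40) and ep(59): 99
merge al(69) and be(71): 140
merge 99 and 140: 239
Each symbol's bit-cost is frequency × depth; summing gives 478 bits (equivalently 99 + 140 + 239).

478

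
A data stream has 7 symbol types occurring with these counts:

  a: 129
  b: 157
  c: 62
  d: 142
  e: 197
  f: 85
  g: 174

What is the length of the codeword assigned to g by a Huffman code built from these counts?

2

Repeatedly merge the two smallest:
combine c(62), f(85) → 147
combine a(129), d(142) → 271
combine 147, b(157) → 304
combine g(174), e(197) → 371
combine 271, 304 → 575
combine 371, 575 → 946
g's leaf is at depth 2, giving a 2-bit codeword.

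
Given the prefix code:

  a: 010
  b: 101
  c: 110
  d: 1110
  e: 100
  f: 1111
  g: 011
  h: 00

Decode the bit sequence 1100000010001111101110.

chhahfbc

Read left to right; each codeword is recognised as soon as it completes (prefix code):
  110→c | 00→h | 00→h | 010→a | 00→h | 1111→f | 101→b | 110→c
Decoded message: chhahfbc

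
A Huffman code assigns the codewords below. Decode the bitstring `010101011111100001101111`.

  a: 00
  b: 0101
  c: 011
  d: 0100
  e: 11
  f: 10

bbeefacce

Read left to right; each codeword is recognised as soon as it completes (prefix code):
  0101→b | 0101→b | 11→e | 11→e | 10→f | 00→a | 011→c | 011→c | 11→e
Decoded message: bbeefacce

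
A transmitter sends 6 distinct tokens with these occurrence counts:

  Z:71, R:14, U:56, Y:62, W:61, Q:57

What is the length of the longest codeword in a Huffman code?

3

Merge the two lowest-weight nodes at each step:
R(14) + U(56) → 70
Q(57) + W(61) → 118
Y(62) + 70 → 132
Z(71) + 118 → 189
132 + 189 → 321
Maximum depth reached is 3.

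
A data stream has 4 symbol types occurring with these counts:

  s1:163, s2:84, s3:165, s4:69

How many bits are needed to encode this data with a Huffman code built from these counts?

Merge the two smallest weights repeatedly:
merge s4(69) and s2(84): 153
merge 153 and s1(163): 316
merge s3(165) and 316: 481
Total encoded bits = sum of merged weights = 153 + 316 + 481 = 950.

950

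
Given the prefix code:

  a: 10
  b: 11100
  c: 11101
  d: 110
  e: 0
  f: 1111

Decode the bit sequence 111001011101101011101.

bacaac

Read left to right; each codeword is recognised as soon as it completes (prefix code):
  11100→b | 10→a | 11101→c | 10→a | 10→a | 11101→c
Decoded message: bacaac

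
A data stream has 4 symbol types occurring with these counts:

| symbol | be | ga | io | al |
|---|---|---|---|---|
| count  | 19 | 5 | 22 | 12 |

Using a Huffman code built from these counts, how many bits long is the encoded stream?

111

Merge the two smallest weights repeatedly:
ga(5) + al(12) → 17
17 + be(19) → 36
io(22) + 36 → 58
The encoded length is the sum of every internal node's weight: 17 + 36 + 58 = 111 bits.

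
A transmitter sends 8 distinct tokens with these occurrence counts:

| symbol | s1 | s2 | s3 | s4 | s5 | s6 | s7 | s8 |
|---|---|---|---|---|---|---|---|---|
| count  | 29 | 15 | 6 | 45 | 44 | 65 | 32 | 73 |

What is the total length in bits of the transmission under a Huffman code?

860

Merge the two smallest weights repeatedly:
combine s3(6), s2(15) → 21
combine 21, s1(29) → 50
combine s7(32), s5(44) → 76
combine s4(45), 50 → 95
combine s6(65), s8(73) → 138
combine 76, 95 → 171
combine 138, 171 → 309
The encoded length is the sum of every internal node's weight: 21 + 50 + 76 + 95 + 138 + 171 + 309 = 860 bits.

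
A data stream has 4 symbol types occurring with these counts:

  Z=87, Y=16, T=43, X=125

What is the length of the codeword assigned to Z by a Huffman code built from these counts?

Huffman merges, smallest pair first:
Y(16) + T(43) → 59
59 + Z(87) → 146
X(125) + 146 → 271
Z's leaf is at depth 2, giving a 2-bit codeword.

2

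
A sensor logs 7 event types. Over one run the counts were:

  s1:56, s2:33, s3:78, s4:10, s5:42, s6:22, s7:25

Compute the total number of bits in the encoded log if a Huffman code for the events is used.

Build the Huffman tree bottom-up:
merge s4(10) and s6(22): 32
merge s7(25) and 32: 57
merge s2(33) and s5(42): 75
merge s1(56) and 57: 113
merge 75 and s3(78): 153
merge 113 and 153: 266
Each symbol's bit-cost is frequency × depth; summing gives 696 bits (equivalently 32 + 57 + 75 + 113 + 153 + 266).

696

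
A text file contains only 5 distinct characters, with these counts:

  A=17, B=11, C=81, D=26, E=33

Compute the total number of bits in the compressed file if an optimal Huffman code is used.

Merge the two smallest weights repeatedly:
merge B(11) and A(17): 28
merge D(26) and 28: 54
merge E(33) and 54: 87
merge C(81) and 87: 168
Total encoded bits = sum of merged weights = 28 + 54 + 87 + 168 = 337.

337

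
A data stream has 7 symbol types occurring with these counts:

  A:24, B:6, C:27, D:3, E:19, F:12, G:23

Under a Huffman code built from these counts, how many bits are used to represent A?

2

Huffman merges, smallest pair first:
D(3) + B(6) → 9
9 + F(12) → 21
E(19) + 21 → 40
G(23) + A(24) → 47
C(27) + 40 → 67
47 + 67 → 114
The subtree containing A is merged 2 times, so code length = 2.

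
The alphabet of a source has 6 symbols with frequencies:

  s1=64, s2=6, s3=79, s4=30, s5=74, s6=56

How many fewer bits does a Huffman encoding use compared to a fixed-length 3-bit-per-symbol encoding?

181

Fixed-length: 3 bits × 309 symbols = 927 bits.
Huffman merges:
combine s2(6), s4(30) → 36
combine 36, s6(56) → 92
combine s1(64), s5(74) → 138
combine s3(79), 92 → 171
combine 138, 171 → 309
Huffman total = 36 + 92 + 138 + 171 + 309 = 746 bits.
Saving = 927 − 746 = 181 bits.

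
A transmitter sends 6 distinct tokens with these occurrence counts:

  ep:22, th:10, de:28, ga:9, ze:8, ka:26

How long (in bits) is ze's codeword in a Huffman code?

4

Huffman merges, smallest pair first:
merge ze(8) and ga(9): 17
merge th(10) and 17: 27
merge ep(22) and ka(26): 48
merge 27 and de(28): 55
merge 48 and 55: 103
ze's leaf is at depth 4, giving a 4-bit codeword.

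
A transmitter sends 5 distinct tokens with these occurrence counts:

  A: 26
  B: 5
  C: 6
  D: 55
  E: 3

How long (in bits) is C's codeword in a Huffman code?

Build the tree from the bottom:
E(3) + B(5) → 8
C(6) + 8 → 14
14 + A(26) → 40
40 + D(55) → 95
C sits 3 levels below the root, so its codeword is 3 bits.

3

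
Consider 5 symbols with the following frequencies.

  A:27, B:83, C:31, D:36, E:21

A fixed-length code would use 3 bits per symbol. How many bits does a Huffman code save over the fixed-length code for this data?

Fixed-length: 3 bits × 198 symbols = 594 bits.
Huffman merges:
E(21) + A(27) → 48
C(31) + D(36) → 67
48 + 67 → 115
B(83) + 115 → 198
Huffman total = 48 + 67 + 115 + 198 = 428 bits.
Saving = 594 − 428 = 166 bits.

166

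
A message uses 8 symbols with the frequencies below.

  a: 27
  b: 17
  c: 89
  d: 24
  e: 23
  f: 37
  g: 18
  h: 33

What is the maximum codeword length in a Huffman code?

4

Merge the two lowest-weight nodes at each step:
combine b(17), g(18) → 35
combine e(23), d(24) → 47
combine a(27), h(33) → 60
combine 35, f(37) → 72
combine 47, 60 → 107
combine 72, c(89) → 161
combine 107, 161 → 268
Maximum depth reached is 4.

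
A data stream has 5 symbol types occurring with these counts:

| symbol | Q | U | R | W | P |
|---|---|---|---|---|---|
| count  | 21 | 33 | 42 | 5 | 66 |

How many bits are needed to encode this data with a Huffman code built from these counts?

Merge the two smallest weights repeatedly:
combine W(5), Q(21) → 26
combine 26, U(33) → 59
combine R(42), 59 → 101
combine P(66), 101 → 167
Total encoded bits = sum of merged weights = 26 + 59 + 101 + 167 = 353.

353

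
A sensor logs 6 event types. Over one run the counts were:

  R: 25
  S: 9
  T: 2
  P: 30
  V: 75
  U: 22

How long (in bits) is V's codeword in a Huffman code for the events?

Huffman merges, smallest pair first:
merge T(2) and S(9): 11
merge 11 and U(22): 33
merge R(25) and P(30): 55
merge 33 and 55: 88
merge V(75) and 88: 163
V is merged only at the final step, so code length = 1.

1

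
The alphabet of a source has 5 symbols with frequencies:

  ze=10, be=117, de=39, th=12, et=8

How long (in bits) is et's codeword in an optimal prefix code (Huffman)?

4

Huffman merges, smallest pair first:
combine et(8), ze(10) → 18
combine th(12), 18 → 30
combine 30, de(39) → 69
combine 69, be(117) → 186
et sits 4 levels below the root, so its codeword is 4 bits.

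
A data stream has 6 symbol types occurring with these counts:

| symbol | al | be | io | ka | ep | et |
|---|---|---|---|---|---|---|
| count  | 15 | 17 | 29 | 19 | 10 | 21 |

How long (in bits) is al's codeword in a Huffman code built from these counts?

3

Build the tree from the bottom:
combine ep(10), al(15) → 25
combine be(17), ka(19) → 36
combine et(21), 25 → 46
combine io(29), 36 → 65
combine 46, 65 → 111
The subtree containing al is merged 3 times, so code length = 3.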